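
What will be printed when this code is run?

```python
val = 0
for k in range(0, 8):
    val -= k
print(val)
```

k=0: val = 0-0 = 0
k=1: val = 0-1 = -1
k=2: val = (-1)-2 = -3
k=3: val = (-3)-3 = -6
k=4: val = (-6)-4 = -10
k=5: val = (-10)-5 = -15
k=6: val = (-15)-6 = -21
k=7: val = (-21)-7 = -28

-28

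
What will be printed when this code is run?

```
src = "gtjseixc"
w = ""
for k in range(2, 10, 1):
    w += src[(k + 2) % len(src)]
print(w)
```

eixcgtjs

k=2: add src[4]='e' → 'e'
k=3: add src[5]='i' → 'ei'
k=4: add src[6]='x' → 'eix'
k=5: add src[7]='c' → 'eixc'
k=6: add src[0]='g' → 'eixcg'
k=7: add src[1]='t' → 'eixcgt'
k=8: add src[2]='j' → 'eixcgtj'
k=9: add src[3]='s' → 'eixcgtjs'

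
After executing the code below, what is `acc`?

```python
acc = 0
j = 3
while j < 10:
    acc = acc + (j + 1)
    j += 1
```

49

j=3: acc = 0+4 = 4
j=4: acc = 4+5 = 9
j=5: acc = 9+6 = 15
j=6: acc = 15+7 = 22
j=7: acc = 22+8 = 30
j=8: acc = 30+9 = 39
j=9: acc = 39+10 = 49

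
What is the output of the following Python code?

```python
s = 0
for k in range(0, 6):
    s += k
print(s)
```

k=0: s = 0+0 = 0
k=1: s = 0+1 = 1
k=2: s = 1+2 = 3
k=3: s = 3+3 = 6
k=4: s = 6+4 = 10
k=5: s = 10+5 = 15

15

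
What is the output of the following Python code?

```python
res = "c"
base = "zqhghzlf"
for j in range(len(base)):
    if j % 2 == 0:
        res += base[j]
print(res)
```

j=0: add 'z' → 'cz'
j=1: skip
j=2: add 'h' → 'czh'
j=3: skip
j=4: add 'h' → 'czhh'
j=5: skip
j=6: add 'l' → 'czhhl'
j=7: skip

czhhl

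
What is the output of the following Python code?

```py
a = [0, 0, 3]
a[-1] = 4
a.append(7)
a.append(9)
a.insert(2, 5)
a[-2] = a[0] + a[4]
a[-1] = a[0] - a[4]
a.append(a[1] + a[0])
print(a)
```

[0, 0, 5, 4, 7, -7, 0]

a[-1] = 4 → [0, 0, 4]
append 7 → [0, 0, 4, 7]
append 9 → [0, 0, 4, 7, 9]
insert 5 at 2 → [0, 0, 5, 4, 7, 9]
a[-2] = a[0]+a[4] = 0+7 = 7 → [0, 0, 5, 4, 7, 9]
a[-1] = a[0]-a[4] = 0-7 = -7 → [0, 0, 5, 4, 7, -7]
append a[1]+a[0] = 0+0 = 0 → [0, 0, 5, 4, 7, -7, 0]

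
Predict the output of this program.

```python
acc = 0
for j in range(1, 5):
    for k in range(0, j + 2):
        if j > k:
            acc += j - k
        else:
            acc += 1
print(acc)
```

j=1,k=0: 1>0, acc = 0+1 = 1
j=1,k=1: not 1>1, acc = 1+1 = 2
j=1,k=2: not 1>2, acc = 2+1 = 3
j=2,k=0: 2>0, acc = 3+2 = 5
j=2,k=1: 2>1, acc = 5+1 = 6
j=2,k=2: not 2>2, acc = 6+1 = 7
j=2,k=3: not 2>3, acc = 7+1 = 8
j=3,k=0: 3>0, acc = 8+3 = 11
j=3,k=1: 3>1, acc = 11+2 = 13
j=3,k=2: 3>2, acc = 13+1 = 14
j=3,k=3: not 3>3, acc = 14+1 = 15
j=3,k=4: not 3>4, acc = 15+1 = 16
j=4,k=0: 4>0, acc = 16+4 = 20
j=4,k=1: 4>1, acc = 20+3 = 23
j=4,k=2: 4>2, acc = 23+2 = 25
j=4,k=3: 4>3, acc = 25+1 = 26
j=4,k=4: not 4>4, acc = 26+1 = 27
j=4,k=5: not 4>5, acc = 27+1 = 28

28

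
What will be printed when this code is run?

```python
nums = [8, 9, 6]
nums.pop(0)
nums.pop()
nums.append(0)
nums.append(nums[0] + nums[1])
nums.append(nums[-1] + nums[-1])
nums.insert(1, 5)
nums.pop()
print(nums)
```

pop(0) removes 8 → [9, 6]
pop() removes 6 → [9]
append 0 → [9, 0]
append nums[0]+nums[1] = 9+0 = 9 → [9, 0, 9]
append nums[-1]+nums[-1] = 9+9 = 18 → [9, 0, 9, 18]
insert 5 at 1 → [9, 5, 0, 9, 18]
pop() removes 18 → [9, 5, 0, 9]

[9, 5, 0, 9]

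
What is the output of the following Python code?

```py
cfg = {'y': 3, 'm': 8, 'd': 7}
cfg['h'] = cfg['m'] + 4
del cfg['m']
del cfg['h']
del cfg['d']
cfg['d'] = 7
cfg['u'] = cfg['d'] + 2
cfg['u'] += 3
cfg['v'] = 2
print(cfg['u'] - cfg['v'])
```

cfg['h'] = cfg['m']+4 = 12 → {'y': 3, 'm': 8, 'd': 7, 'h': 12}
del 'm' → {'y': 3, 'd': 7, 'h': 12}
del 'h' → {'y': 3, 'd': 7}
del 'd' → {'y': 3}
cfg['d'] = 7 → {'y': 3, 'd': 7}
cfg['u'] = cfg['d']+2 = 9 → {'y': 3, 'd': 7, 'u': 9}
cfg['u'] = 9+3 = 12 → {'y': 3, 'd': 7, 'u': 12}
cfg['v'] = 2 → {'y': 3, 'd': 7, 'u': 12, 'v': 2}
cfg['u']-cfg['v'] = 12-2 = 10

10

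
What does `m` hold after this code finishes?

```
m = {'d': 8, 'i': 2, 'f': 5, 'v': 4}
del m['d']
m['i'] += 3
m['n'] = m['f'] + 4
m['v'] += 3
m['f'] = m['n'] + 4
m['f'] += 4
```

del 'd' → {'i': 2, 'f': 5, 'v': 4}
m['i'] = 2+3 = 5 → {'i': 5, 'f': 5, 'v': 4}
m['n'] = m['f']+4 = 9 → {'i': 5, 'f': 5, 'v': 4, 'n': 9}
m['v'] = 4+3 = 7 → {'i': 5, 'f': 5, 'v': 7, 'n': 9}
m['f'] = m['n']+4 = 13 → {'i': 5, 'f': 13, 'v': 7, 'n': 9}
m['f'] = 13+4 = 17 → {'i': 5, 'f': 17, 'v': 7, 'n': 9}

{'i': 5, 'f': 17, 'v': 7, 'n': 9}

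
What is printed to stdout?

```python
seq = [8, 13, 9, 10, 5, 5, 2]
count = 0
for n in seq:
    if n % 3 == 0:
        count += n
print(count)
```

9

n=8: not %3==0
n=13: not %3==0
n=9: %3==0, count = 0+9 = 9
n=10: not %3==0
n=5: not %3==0
n=5: not %3==0
n=2: not %3==0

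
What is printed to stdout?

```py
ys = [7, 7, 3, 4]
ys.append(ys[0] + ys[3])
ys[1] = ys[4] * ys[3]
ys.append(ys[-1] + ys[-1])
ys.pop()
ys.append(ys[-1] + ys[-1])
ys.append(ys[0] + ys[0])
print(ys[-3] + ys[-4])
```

15

append ys[0]+ys[3] = 7+4 = 11 → [7, 7, 3, 4, 11]
ys[1] = ys[4]*ys[3] = 11*4 = 44 → [7, 44, 3, 4, 11]
append ys[-1]+ys[-1] = 11+11 = 22 → [7, 44, 3, 4, 11, 22]
pop() removes 22 → [7, 44, 3, 4, 11]
append ys[-1]+ys[-1] = 11+11 = 22 → [7, 44, 3, 4, 11, 22]
append ys[0]+ys[0] = 7+7 = 14 → [7, 44, 3, 4, 11, 22, 14]
ys[-3]+ys[-4] = 11+4 = 15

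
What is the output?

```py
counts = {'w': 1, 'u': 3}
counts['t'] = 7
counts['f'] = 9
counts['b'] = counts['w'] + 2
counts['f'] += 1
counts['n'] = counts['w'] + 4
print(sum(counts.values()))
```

counts['t'] = 7 → {'w': 1, 'u': 3, 't': 7}
counts['f'] = 9 → {'w': 1, 'u': 3, 't': 7, 'f': 9}
counts['b'] = counts['w']+2 = 3 → {'w': 1, 'u': 3, 't': 7, 'f': 9, 'b': 3}
counts['f'] = 9+1 = 10 → {'w': 1, 'u': 3, 't': 7, 'f': 10, 'b': 3}
counts['n'] = counts['w']+4 = 5 → {'w': 1, 'u': 3, 't': 7, 'f': 10, 'b': 3, 'n': 5}
sum of values = 29

29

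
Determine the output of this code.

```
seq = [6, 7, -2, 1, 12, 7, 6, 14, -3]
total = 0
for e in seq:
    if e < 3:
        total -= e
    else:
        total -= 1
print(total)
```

e=6: not <3, total = 0-1 = -1
e=7: not <3, total = (-1)-1 = -2
e=-2: <3, total = (-2)-(-2) = 0
e=1: <3, total = 0-1 = -1
e=12: not <3, total = (-1)-1 = -2
e=7: not <3, total = (-2)-1 = -3
e=6: not <3, total = (-3)-1 = -4
e=14: not <3, total = (-4)-1 = -5
e=-3: <3, total = (-5)-(-3) = -2

-2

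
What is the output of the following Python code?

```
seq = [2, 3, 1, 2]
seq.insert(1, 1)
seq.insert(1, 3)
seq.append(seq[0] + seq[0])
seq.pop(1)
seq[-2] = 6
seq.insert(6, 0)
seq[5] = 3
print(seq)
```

[2, 1, 3, 1, 6, 3, 0]

insert 1 at 1 → [2, 1, 3, 1, 2]
insert 3 at 1 → [2, 3, 1, 3, 1, 2]
append seq[0]+seq[0] = 2+2 = 4 → [2, 3, 1, 3, 1, 2, 4]
pop(1) removes 3 → [2, 1, 3, 1, 2, 4]
seq[-2] = 6 → [2, 1, 3, 1, 6, 4]
insert 0 at 6 → [2, 1, 3, 1, 6, 4, 0]
seq[5] = 3 → [2, 1, 3, 1, 6, 3, 0]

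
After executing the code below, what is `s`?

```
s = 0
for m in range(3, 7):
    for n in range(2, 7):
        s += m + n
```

m=3,n=2: s = 0+5 = 5
m=3,n=3: s = 5+6 = 11
m=3,n=4: s = 11+7 = 18
m=3,n=5: s = 18+8 = 26
m=3,n=6: s = 26+9 = 35
m=4,n=2: s = 35+6 = 41
m=4,n=3: s = 41+7 = 48
m=4,n=4: s = 48+8 = 56
m=4,n=5: s = 56+9 = 65
m=4,n=6: s = 65+10 = 75
m=5,n=2: s = 75+7 = 82
m=5,n=3: s = 82+8 = 90
m=5,n=4: s = 90+9 = 99
m=5,n=5: s = 99+10 = 109
m=5,n=6: s = 109+11 = 120
m=6,n=2: s = 120+8 = 128
m=6,n=3: s = 128+9 = 137
m=6,n=4: s = 137+10 = 147
m=6,n=5: s = 147+11 = 158
m=6,n=6: s = 158+12 = 170

170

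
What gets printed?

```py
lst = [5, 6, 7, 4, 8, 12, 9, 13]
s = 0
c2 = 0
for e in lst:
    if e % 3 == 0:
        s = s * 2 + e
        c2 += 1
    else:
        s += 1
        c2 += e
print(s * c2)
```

3120

e=5: not %3==0, s = 0+1 = 1; c2=5
e=6: %3==0, s = 1*2+6 = 8; c2=6
e=7: not %3==0, s = 8+1 = 9; c2=13
e=4: not %3==0, s = 9+1 = 10; c2=17
e=8: not %3==0, s = 10+1 = 11; c2=25
e=12: %3==0, s = 11*2+12 = 34; c2=26
e=9: %3==0, s = 34*2+9 = 77; c2=27
e=13: not %3==0, s = 77+1 = 78; c2=40
s*c2 = 78*40 = 3120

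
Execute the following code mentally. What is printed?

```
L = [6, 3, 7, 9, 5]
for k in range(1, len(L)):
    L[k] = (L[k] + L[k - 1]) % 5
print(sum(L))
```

k=1: L[1] = (3+6)%5 = 4 → [6, 4, 7, 9, 5]
k=2: L[2] = (7+4)%5 = 1 → [6, 4, 1, 9, 5]
k=3: L[3] = (9+1)%5 = 0 → [6, 4, 1, 0, 5]
k=4: L[4] = (5+0)%5 = 0 → [6, 4, 1, 0, 0]
sum = 11

11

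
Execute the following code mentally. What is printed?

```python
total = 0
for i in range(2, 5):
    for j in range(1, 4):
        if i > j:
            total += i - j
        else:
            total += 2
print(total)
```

16

i=2,j=1: 2>1, total = 0+1 = 1
i=2,j=2: not 2>2, total = 1+2 = 3
i=2,j=3: not 2>3, total = 3+2 = 5
i=3,j=1: 3>1, total = 5+2 = 7
i=3,j=2: 3>2, total = 7+1 = 8
i=3,j=3: not 3>3, total = 8+2 = 10
i=4,j=1: 4>1, total = 10+3 = 13
i=4,j=2: 4>2, total = 13+2 = 15
i=4,j=3: 4>3, total = 15+1 = 16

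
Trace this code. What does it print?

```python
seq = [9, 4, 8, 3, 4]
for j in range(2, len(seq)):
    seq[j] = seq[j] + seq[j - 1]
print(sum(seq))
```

j=2: seq[2] = 8+4 = 12 → [9, 4, 12, 3, 4]
j=3: seq[3] = 3+12 = 15 → [9, 4, 12, 15, 4]
j=4: seq[4] = 4+15 = 19 → [9, 4, 12, 15, 19]
sum = 59

59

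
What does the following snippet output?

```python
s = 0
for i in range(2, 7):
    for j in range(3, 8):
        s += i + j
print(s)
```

i=2,j=3: s = 0+5 = 5
i=2,j=4: s = 5+6 = 11
i=2,j=5: s = 11+7 = 18
i=2,j=6: s = 18+8 = 26
i=2,j=7: s = 26+9 = 35
i=3,j=3: s = 35+6 = 41
i=3,j=4: s = 41+7 = 48
i=3,j=5: s = 48+8 = 56
i=3,j=6: s = 56+9 = 65
i=3,j=7: s = 65+10 = 75
i=4,j=3: s = 75+7 = 82
i=4,j=4: s = 82+8 = 90
i=4,j=5: s = 90+9 = 99
i=4,j=6: s = 99+10 = 109
i=4,j=7: s = 109+11 = 120
i=5,j=3: s = 120+8 = 128
i=5,j=4: s = 128+9 = 137
i=5,j=5: s = 137+10 = 147
i=5,j=6: s = 147+11 = 158
i=5,j=7: s = 158+12 = 170
i=6,j=3: s = 170+9 = 179
i=6,j=4: s = 179+10 = 189
i=6,j=5: s = 189+11 = 200
i=6,j=6: s = 200+12 = 212
i=6,j=7: s = 212+13 = 225

225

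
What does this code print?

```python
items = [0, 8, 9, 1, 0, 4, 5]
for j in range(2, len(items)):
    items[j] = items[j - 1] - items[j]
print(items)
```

j=2: items[2] = 8-9 = -1 → [0, 8, -1, 1, 0, 4, 5]
j=3: items[3] = (-1)-1 = -2 → [0, 8, -1, -2, 0, 4, 5]
j=4: items[4] = (-2)-0 = -2 → [0, 8, -1, -2, -2, 4, 5]
j=5: items[5] = (-2)-4 = -6 → [0, 8, -1, -2, -2, -6, 5]
j=6: items[6] = (-6)-5 = -11 → [0, 8, -1, -2, -2, -6, -11]

[0, 8, -1, -2, -2, -6, -11]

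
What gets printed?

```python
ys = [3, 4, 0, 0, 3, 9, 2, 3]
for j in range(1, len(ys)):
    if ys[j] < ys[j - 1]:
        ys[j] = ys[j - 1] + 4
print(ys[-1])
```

28

j=1: 4>=3, unchanged → [3, 4, 0, 0, 3, 9, 2, 3]
j=2: 0<4, ys[2] = 4+4 = 8 → [3, 4, 8, 0, 3, 9, 2, 3]
j=3: 0<8, ys[3] = 8+4 = 12 → [3, 4, 8, 12, 3, 9, 2, 3]
j=4: 3<12, ys[4] = 12+4 = 16 → [3, 4, 8, 12, 16, 9, 2, 3]
j=5: 9<16, ys[5] = 16+4 = 20 → [3, 4, 8, 12, 16, 20, 2, 3]
j=6: 2<20, ys[6] = 20+4 = 24 → [3, 4, 8, 12, 16, 20, 24, 3]
j=7: 3<24, ys[7] = 24+4 = 28 → [3, 4, 8, 12, 16, 20, 24, 28]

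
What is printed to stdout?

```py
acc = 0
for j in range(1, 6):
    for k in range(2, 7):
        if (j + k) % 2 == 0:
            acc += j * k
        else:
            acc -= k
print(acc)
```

j=1,k=2: odd sum, acc = 0-2 = -2
j=1,k=3: even sum, acc = (-2)+3 = 1
j=1,k=4: odd sum, acc = 1-4 = -3
j=1,k=5: even sum, acc = (-3)+5 = 2
j=1,k=6: odd sum, acc = 2-6 = -4
j=2,k=2: even sum, acc = (-4)+4 = 0
j=2,k=3: odd sum, acc = 0-3 = -3
j=2,k=4: even sum, acc = (-3)+8 = 5
j=2,k=5: odd sum, acc = 5-5 = 0
j=2,k=6: even sum, acc = 0+12 = 12
j=3,k=2: odd sum, acc = 12-2 = 10
j=3,k=3: even sum, acc = 10+9 = 19
j=3,k=4: odd sum, acc = 19-4 = 15
j=3,k=5: even sum, acc = 15+15 = 30
j=3,k=6: odd sum, acc = 30-6 = 24
j=4,k=2: even sum, acc = 24+8 = 32
j=4,k=3: odd sum, acc = 32-3 = 29
j=4,k=4: even sum, acc = 29+16 = 45
j=4,k=5: odd sum, acc = 45-5 = 40
j=4,k=6: even sum, acc = 40+24 = 64
j=5,k=2: odd sum, acc = 64-2 = 62
j=5,k=3: even sum, acc = 62+15 = 77
j=5,k=4: odd sum, acc = 77-4 = 73
j=5,k=5: even sum, acc = 73+25 = 98
j=5,k=6: odd sum, acc = 98-6 = 92

92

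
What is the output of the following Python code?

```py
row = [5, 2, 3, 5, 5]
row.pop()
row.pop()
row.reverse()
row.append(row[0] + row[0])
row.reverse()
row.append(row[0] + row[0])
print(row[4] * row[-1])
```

pop() removes 5 → [5, 2, 3, 5]
pop() removes 5 → [5, 2, 3]
reverse → [3, 2, 5]
append row[0]+row[0] = 3+3 = 6 → [3, 2, 5, 6]
reverse → [6, 5, 2, 3]
append row[0]+row[0] = 6+6 = 12 → [6, 5, 2, 3, 12]
row[4]*row[-1] = 12*12 = 144

144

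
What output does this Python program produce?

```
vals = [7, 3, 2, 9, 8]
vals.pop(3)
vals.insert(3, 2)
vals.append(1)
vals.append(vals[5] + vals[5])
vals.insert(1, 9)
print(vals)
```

[7, 9, 3, 2, 2, 8, 1, 2]

pop(3) removes 9 → [7, 3, 2, 8]
insert 2 at 3 → [7, 3, 2, 2, 8]
append 1 → [7, 3, 2, 2, 8, 1]
append vals[5]+vals[5] = 1+1 = 2 → [7, 3, 2, 2, 8, 1, 2]
insert 9 at 1 → [7, 9, 3, 2, 2, 8, 1, 2]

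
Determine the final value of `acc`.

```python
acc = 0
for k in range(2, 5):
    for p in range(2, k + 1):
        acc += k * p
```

k=2,p=2: acc = 0+4 = 4
k=3,p=2: acc = 4+6 = 10
k=3,p=3: acc = 10+9 = 19
k=4,p=2: acc = 19+8 = 27
k=4,p=3: acc = 27+12 = 39
k=4,p=4: acc = 39+16 = 55

55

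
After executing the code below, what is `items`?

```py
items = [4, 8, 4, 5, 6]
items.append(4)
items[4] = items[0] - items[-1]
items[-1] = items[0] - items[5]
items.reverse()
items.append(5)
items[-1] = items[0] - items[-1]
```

[0, 0, 5, 4, 8, 4, -5]

append 4 → [4, 8, 4, 5, 6, 4]
items[4] = items[0]-items[-1] = 4-4 = 0 → [4, 8, 4, 5, 0, 4]
items[-1] = items[0]-items[5] = 4-4 = 0 → [4, 8, 4, 5, 0, 0]
reverse → [0, 0, 5, 4, 8, 4]
append 5 → [0, 0, 5, 4, 8, 4, 5]
items[-1] = items[0]-items[-1] = 0-5 = -5 → [0, 0, 5, 4, 8, 4, -5]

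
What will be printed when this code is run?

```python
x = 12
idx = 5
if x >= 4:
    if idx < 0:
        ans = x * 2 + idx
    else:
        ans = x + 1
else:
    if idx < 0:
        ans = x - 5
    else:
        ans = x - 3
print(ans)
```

x=12, idx=5
x >= 4 is True; idx < 0 is False
→ ans = x + 1 = 13

13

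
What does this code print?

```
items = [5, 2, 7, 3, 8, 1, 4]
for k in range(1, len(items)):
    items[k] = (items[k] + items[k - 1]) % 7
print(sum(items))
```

k=1: items[1] = (2+5)%7 = 0 → [5, 0, 7, 3, 8, 1, 4]
k=2: items[2] = (7+0)%7 = 0 → [5, 0, 0, 3, 8, 1, 4]
k=3: items[3] = (3+0)%7 = 3 → [5, 0, 0, 3, 8, 1, 4]
k=4: items[4] = (8+3)%7 = 4 → [5, 0, 0, 3, 4, 1, 4]
k=5: items[5] = (1+4)%7 = 5 → [5, 0, 0, 3, 4, 5, 4]
k=6: items[6] = (4+5)%7 = 2 → [5, 0, 0, 3, 4, 5, 2]
sum = 19

19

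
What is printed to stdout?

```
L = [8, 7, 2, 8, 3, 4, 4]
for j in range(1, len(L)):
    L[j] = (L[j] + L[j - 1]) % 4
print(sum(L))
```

13

j=1: L[1] = (7+8)%4 = 3 → [8, 3, 2, 8, 3, 4, 4]
j=2: L[2] = (2+3)%4 = 1 → [8, 3, 1, 8, 3, 4, 4]
j=3: L[3] = (8+1)%4 = 1 → [8, 3, 1, 1, 3, 4, 4]
j=4: L[4] = (3+1)%4 = 0 → [8, 3, 1, 1, 0, 4, 4]
j=5: L[5] = (4+0)%4 = 0 → [8, 3, 1, 1, 0, 0, 4]
j=6: L[6] = (4+0)%4 = 0 → [8, 3, 1, 1, 0, 0, 0]
sum = 13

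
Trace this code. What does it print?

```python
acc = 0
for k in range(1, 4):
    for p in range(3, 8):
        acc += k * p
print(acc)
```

k=1,p=3: acc = 0+3 = 3
k=1,p=4: acc = 3+4 = 7
k=1,p=5: acc = 7+5 = 12
k=1,p=6: acc = 12+6 = 18
k=1,p=7: acc = 18+7 = 25
k=2,p=3: acc = 25+6 = 31
k=2,p=4: acc = 31+8 = 39
k=2,p=5: acc = 39+10 = 49
k=2,p=6: acc = 49+12 = 61
k=2,p=7: acc = 61+14 = 75
k=3,p=3: acc = 75+9 = 84
k=3,p=4: acc = 84+12 = 96
k=3,p=5: acc = 96+15 = 111
k=3,p=6: acc = 111+18 = 129
k=3,p=7: acc = 129+21 = 150

150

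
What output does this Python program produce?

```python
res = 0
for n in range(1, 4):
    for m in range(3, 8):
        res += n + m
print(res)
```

105

n=1,m=3: res = 0+4 = 4
n=1,m=4: res = 4+5 = 9
n=1,m=5: res = 9+6 = 15
n=1,m=6: res = 15+7 = 22
n=1,m=7: res = 22+8 = 30
n=2,m=3: res = 30+5 = 35
n=2,m=4: res = 35+6 = 41
n=2,m=5: res = 41+7 = 48
n=2,m=6: res = 48+8 = 56
n=2,m=7: res = 56+9 = 65
n=3,m=3: res = 65+6 = 71
n=3,m=4: res = 71+7 = 78
n=3,m=5: res = 78+8 = 86
n=3,m=6: res = 86+9 = 95
n=3,m=7: res = 95+10 = 105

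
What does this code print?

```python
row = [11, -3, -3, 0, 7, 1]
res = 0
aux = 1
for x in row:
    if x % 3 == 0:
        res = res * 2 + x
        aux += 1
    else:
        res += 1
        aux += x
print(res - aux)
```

-31

x=11: not %3==0, res = 0+1 = 1; aux=12
x=-3: %3==0, res = 1*2+(-3) = -1; aux=13
x=-3: %3==0, res = (-1)*2+(-3) = -5; aux=14
x=0: %3==0, res = (-5)*2+0 = -10; aux=15
x=7: not %3==0, res = (-10)+1 = -9; aux=22
x=1: not %3==0, res = (-9)+1 = -8; aux=23
res-aux = (-8)-23 = -31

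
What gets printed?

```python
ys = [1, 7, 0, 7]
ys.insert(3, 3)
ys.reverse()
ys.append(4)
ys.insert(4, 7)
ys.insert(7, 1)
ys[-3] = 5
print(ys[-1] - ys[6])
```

insert 3 at 3 → [1, 7, 0, 3, 7]
reverse → [7, 3, 0, 7, 1]
append 4 → [7, 3, 0, 7, 1, 4]
insert 7 at 4 → [7, 3, 0, 7, 7, 1, 4]
insert 1 at 7 → [7, 3, 0, 7, 7, 1, 4, 1]
ys[-3] = 5 → [7, 3, 0, 7, 7, 5, 4, 1]
ys[-1]-ys[6] = 1-4 = -3

-3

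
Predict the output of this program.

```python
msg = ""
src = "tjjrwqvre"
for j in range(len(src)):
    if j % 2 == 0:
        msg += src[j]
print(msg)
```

j=0: add 't' → 't'
j=1: skip
j=2: add 'j' → 'tj'
j=3: skip
j=4: add 'w' → 'tjw'
j=5: skip
j=6: add 'v' → 'tjwv'
j=7: skip
j=8: add 'e' → 'tjwve'

tjwve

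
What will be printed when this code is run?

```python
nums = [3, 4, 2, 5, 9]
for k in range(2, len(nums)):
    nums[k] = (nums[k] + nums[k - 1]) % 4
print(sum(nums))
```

12

k=2: nums[2] = (2+4)%4 = 2 → [3, 4, 2, 5, 9]
k=3: nums[3] = (5+2)%4 = 3 → [3, 4, 2, 3, 9]
k=4: nums[4] = (9+3)%4 = 0 → [3, 4, 2, 3, 0]
sum = 12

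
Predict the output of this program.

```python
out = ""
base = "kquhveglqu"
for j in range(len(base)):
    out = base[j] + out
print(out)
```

uqlgevhuqk

j=0: prepend 'k' → 'k'
j=1: prepend 'q' → 'qk'
j=2: prepend 'u' → 'uqk'
j=3: prepend 'h' → 'huqk'
j=4: prepend 'v' → 'vhuqk'
j=5: prepend 'e' → 'evhuqk'
j=6: prepend 'g' → 'gevhuqk'
j=7: prepend 'l' → 'lgevhuqk'
j=8: prepend 'q' → 'qlgevhuqk'
j=9: prepend 'u' → 'uqlgevhuqk'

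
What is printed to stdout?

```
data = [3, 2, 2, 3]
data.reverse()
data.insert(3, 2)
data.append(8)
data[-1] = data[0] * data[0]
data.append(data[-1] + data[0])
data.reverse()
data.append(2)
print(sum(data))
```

35

reverse → [3, 2, 2, 3]
insert 2 at 3 → [3, 2, 2, 2, 3]
append 8 → [3, 2, 2, 2, 3, 8]
data[-1] = data[0]*data[0] = 3*3 = 9 → [3, 2, 2, 2, 3, 9]
append data[-1]+data[0] = 9+3 = 12 → [3, 2, 2, 2, 3, 9, 12]
reverse → [12, 9, 3, 2, 2, 2, 3]
append 2 → [12, 9, 3, 2, 2, 2, 3, 2]
sum = 35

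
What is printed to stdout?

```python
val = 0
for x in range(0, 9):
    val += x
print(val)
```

36

x=0: val = 0+0 = 0
x=1: val = 0+1 = 1
x=2: val = 1+2 = 3
x=3: val = 3+3 = 6
x=4: val = 6+4 = 10
x=5: val = 10+5 = 15
x=6: val = 15+6 = 21
x=7: val = 21+7 = 28
x=8: val = 28+8 = 36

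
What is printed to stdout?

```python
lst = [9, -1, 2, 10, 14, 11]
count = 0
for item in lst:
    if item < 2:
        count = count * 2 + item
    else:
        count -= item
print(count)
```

-56

item=9: not <2, count = 0-9 = -9
item=-1: <2, count = (-9)*2+(-1) = -19
item=2: not <2, count = (-19)-2 = -21
item=10: not <2, count = (-21)-10 = -31
item=14: not <2, count = (-31)-14 = -45
item=11: not <2, count = (-45)-11 = -56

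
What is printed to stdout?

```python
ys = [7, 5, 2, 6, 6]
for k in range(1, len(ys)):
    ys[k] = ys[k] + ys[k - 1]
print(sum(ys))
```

79

k=1: ys[1] = 5+7 = 12 → [7, 12, 2, 6, 6]
k=2: ys[2] = 2+12 = 14 → [7, 12, 14, 6, 6]
k=3: ys[3] = 6+14 = 20 → [7, 12, 14, 20, 6]
k=4: ys[4] = 6+20 = 26 → [7, 12, 14, 20, 26]
sum = 79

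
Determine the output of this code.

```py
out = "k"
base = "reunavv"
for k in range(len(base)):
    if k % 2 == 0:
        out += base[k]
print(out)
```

kruav

k=0: add 'r' → 'kr'
k=1: skip
k=2: add 'u' → 'kru'
k=3: skip
k=4: add 'a' → 'krua'
k=5: skip
k=6: add 'v' → 'kruav'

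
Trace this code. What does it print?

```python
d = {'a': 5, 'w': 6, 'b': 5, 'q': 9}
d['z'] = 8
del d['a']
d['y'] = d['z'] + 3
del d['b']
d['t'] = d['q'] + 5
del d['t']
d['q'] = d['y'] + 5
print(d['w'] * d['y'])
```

66

d['z'] = 8 → {'a': 5, 'w': 6, 'b': 5, 'q': 9, 'z': 8}
del 'a' → {'w': 6, 'b': 5, 'q': 9, 'z': 8}
d['y'] = d['z']+3 = 11 → {'w': 6, 'b': 5, 'q': 9, 'z': 8, 'y': 11}
del 'b' → {'w': 6, 'q': 9, 'z': 8, 'y': 11}
d['t'] = d['q']+5 = 14 → {'w': 6, 'q': 9, 'z': 8, 'y': 11, 't': 14}
del 't' → {'w': 6, 'q': 9, 'z': 8, 'y': 11}
d['q'] = d['y']+5 = 16 → {'w': 6, 'q': 16, 'z': 8, 'y': 11}
d['w']*d['y'] = 6*11 = 66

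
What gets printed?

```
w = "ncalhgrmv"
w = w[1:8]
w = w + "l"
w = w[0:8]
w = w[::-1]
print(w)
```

slice [1:8] → 'calhgrm'
+ 'l' → 'calhgrml'
slice [0:8] → 'calhgrml'
reverse → 'lmrghlac'

lmrghlac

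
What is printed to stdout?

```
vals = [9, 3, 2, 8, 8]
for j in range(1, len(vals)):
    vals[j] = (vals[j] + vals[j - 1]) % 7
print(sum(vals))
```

17

j=1: vals[1] = (3+9)%7 = 5 → [9, 5, 2, 8, 8]
j=2: vals[2] = (2+5)%7 = 0 → [9, 5, 0, 8, 8]
j=3: vals[3] = (8+0)%7 = 1 → [9, 5, 0, 1, 8]
j=4: vals[4] = (8+1)%7 = 2 → [9, 5, 0, 1, 2]
sum = 17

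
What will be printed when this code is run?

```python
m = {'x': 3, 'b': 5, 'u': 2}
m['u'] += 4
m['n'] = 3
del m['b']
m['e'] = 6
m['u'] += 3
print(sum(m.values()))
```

21

m['u'] = 2+4 = 6 → {'x': 3, 'b': 5, 'u': 6}
m['n'] = 3 → {'x': 3, 'b': 5, 'u': 6, 'n': 3}
del 'b' → {'x': 3, 'u': 6, 'n': 3}
m['e'] = 6 → {'x': 3, 'u': 6, 'n': 3, 'e': 6}
m['u'] = 6+3 = 9 → {'x': 3, 'u': 9, 'n': 3, 'e': 6}
sum of values = 21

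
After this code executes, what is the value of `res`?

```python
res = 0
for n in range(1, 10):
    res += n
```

45

n=1: res = 0+1 = 1
n=2: res = 1+2 = 3
n=3: res = 3+3 = 6
n=4: res = 6+4 = 10
n=5: res = 10+5 = 15
n=6: res = 15+6 = 21
n=7: res = 21+7 = 28
n=8: res = 28+8 = 36
n=9: res = 36+9 = 45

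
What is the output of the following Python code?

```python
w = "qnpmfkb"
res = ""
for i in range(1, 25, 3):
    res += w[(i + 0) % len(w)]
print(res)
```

i=1: add w[1]='n' → 'n'
i=4: add w[4]='f' → 'nf'
i=7: add w[0]='q' → 'nfq'
i=10: add w[3]='m' → 'nfqm'
i=13: add w[6]='b' → 'nfqmb'
i=16: add w[2]='p' → 'nfqmbp'
i=19: add w[5]='k' → 'nfqmbpk'
i=22: add w[1]='n' → 'nfqmbpkn'

nfqmbpkn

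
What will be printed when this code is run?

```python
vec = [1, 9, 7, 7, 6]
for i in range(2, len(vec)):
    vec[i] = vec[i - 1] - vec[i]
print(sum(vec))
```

i=2: vec[2] = 9-7 = 2 → [1, 9, 2, 7, 6]
i=3: vec[3] = 2-7 = -5 → [1, 9, 2, -5, 6]
i=4: vec[4] = (-5)-6 = -11 → [1, 9, 2, -5, -11]
sum = -4

-4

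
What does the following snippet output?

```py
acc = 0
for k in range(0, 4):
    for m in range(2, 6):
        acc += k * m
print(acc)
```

84

k=0,m=2: acc = 0+0 = 0
k=0,m=3: acc = 0+0 = 0
k=0,m=4: acc = 0+0 = 0
k=0,m=5: acc = 0+0 = 0
k=1,m=2: acc = 0+2 = 2
k=1,m=3: acc = 2+3 = 5
k=1,m=4: acc = 5+4 = 9
k=1,m=5: acc = 9+5 = 14
k=2,m=2: acc = 14+4 = 18
k=2,m=3: acc = 18+6 = 24
k=2,m=4: acc = 24+8 = 32
k=2,m=5: acc = 32+10 = 42
k=3,m=2: acc = 42+6 = 48
k=3,m=3: acc = 48+9 = 57
k=3,m=4: acc = 57+12 = 69
k=3,m=5: acc = 69+15 = 84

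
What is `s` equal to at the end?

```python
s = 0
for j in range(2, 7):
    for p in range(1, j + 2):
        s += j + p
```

190

j=2,p=1: s = 0+3 = 3
j=2,p=2: s = 3+4 = 7
j=2,p=3: s = 7+5 = 12
j=3,p=1: s = 12+4 = 16
j=3,p=2: s = 16+5 = 21
j=3,p=3: s = 21+6 = 27
j=3,p=4: s = 27+7 = 34
j=4,p=1: s = 34+5 = 39
j=4,p=2: s = 39+6 = 45
j=4,p=3: s = 45+7 = 52
j=4,p=4: s = 52+8 = 60
j=4,p=5: s = 60+9 = 69
j=5,p=1: s = 69+6 = 75
j=5,p=2: s = 75+7 = 82
j=5,p=3: s = 82+8 = 90
j=5,p=4: s = 90+9 = 99
j=5,p=5: s = 99+10 = 109
j=5,p=6: s = 109+11 = 120
j=6,p=1: s = 120+7 = 127
j=6,p=2: s = 127+8 = 135
j=6,p=3: s = 135+9 = 144
j=6,p=4: s = 144+10 = 154
j=6,p=5: s = 154+11 = 165
j=6,p=6: s = 165+12 = 177
j=6,p=7: s = 177+13 = 190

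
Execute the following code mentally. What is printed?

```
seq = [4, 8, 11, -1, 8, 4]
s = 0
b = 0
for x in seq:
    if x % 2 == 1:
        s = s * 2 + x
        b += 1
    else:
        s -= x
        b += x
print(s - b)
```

-65

x=4: not odd, s = 0-4 = -4; b=4
x=8: not odd, s = (-4)-8 = -12; b=12
x=11: odd, s = (-12)*2+11 = -13; b=13
x=-1: odd, s = (-13)*2+(-1) = -27; b=14
x=8: not odd, s = (-27)-8 = -35; b=22
x=4: not odd, s = (-35)-4 = -39; b=26
s-b = (-39)-26 = -65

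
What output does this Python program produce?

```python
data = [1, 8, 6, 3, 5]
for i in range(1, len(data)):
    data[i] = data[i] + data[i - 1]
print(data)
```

[1, 9, 15, 18, 23]

i=1: data[1] = 8+1 = 9 → [1, 9, 6, 3, 5]
i=2: data[2] = 6+9 = 15 → [1, 9, 15, 3, 5]
i=3: data[3] = 3+15 = 18 → [1, 9, 15, 18, 5]
i=4: data[4] = 5+18 = 23 → [1, 9, 15, 18, 23]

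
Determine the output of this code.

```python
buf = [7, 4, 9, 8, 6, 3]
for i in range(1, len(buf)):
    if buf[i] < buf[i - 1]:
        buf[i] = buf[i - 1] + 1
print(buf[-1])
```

12

i=1: 4<7, buf[1] = 7+1 = 8 → [7, 8, 9, 8, 6, 3]
i=2: 9>=8, unchanged → [7, 8, 9, 8, 6, 3]
i=3: 8<9, buf[3] = 9+1 = 10 → [7, 8, 9, 10, 6, 3]
i=4: 6<10, buf[4] = 10+1 = 11 → [7, 8, 9, 10, 11, 3]
i=5: 3<11, buf[5] = 11+1 = 12 → [7, 8, 9, 10, 11, 12]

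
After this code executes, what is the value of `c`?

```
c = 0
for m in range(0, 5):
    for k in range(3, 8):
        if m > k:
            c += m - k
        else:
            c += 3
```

m=0,k=3: not 0>3, c = 0+3 = 3
m=0,k=4: not 0>4, c = 3+3 = 6
m=0,k=5: not 0>5, c = 6+3 = 9
m=0,k=6: not 0>6, c = 9+3 = 12
m=0,k=7: not 0>7, c = 12+3 = 15
m=1,k=3: not 1>3, c = 15+3 = 18
m=1,k=4: not 1>4, c = 18+3 = 21
m=1,k=5: not 1>5, c = 21+3 = 24
m=1,k=6: not 1>6, c = 24+3 = 27
m=1,k=7: not 1>7, c = 27+3 = 30
m=2,k=3: not 2>3, c = 30+3 = 33
m=2,k=4: not 2>4, c = 33+3 = 36
m=2,k=5: not 2>5, c = 36+3 = 39
m=2,k=6: not 2>6, c = 39+3 = 42
m=2,k=7: not 2>7, c = 42+3 = 45
m=3,k=3: not 3>3, c = 45+3 = 48
m=3,k=4: not 3>4, c = 48+3 = 51
m=3,k=5: not 3>5, c = 51+3 = 54
m=3,k=6: not 3>6, c = 54+3 = 57
m=3,k=7: not 3>7, c = 57+3 = 60
m=4,k=3: 4>3, c = 60+1 = 61
m=4,k=4: not 4>4, c = 61+3 = 64
m=4,k=5: not 4>5, c = 64+3 = 67
m=4,k=6: not 4>6, c = 67+3 = 70
m=4,k=7: not 4>7, c = 70+3 = 73

73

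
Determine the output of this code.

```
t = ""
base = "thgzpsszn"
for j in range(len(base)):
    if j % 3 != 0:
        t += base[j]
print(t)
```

j=0: skip
j=1: add 'h' → 'h'
j=2: add 'g' → 'hg'
j=3: skip
j=4: add 'p' → 'hgp'
j=5: add 's' → 'hgps'
j=6: skip
j=7: add 'z' → 'hgpsz'
j=8: add 'n' → 'hgpszn'

hgpszn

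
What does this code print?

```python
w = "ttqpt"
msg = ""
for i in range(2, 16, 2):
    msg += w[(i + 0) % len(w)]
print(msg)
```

i=2: add w[2]='q' → 'q'
i=4: add w[4]='t' → 'qt'
i=6: add w[1]='t' → 'qtt'
i=8: add w[3]='p' → 'qttp'
i=10: add w[0]='t' → 'qttpt'
i=12: add w[2]='q' → 'qttptq'
i=14: add w[4]='t' → 'qttptqt'

qttptqt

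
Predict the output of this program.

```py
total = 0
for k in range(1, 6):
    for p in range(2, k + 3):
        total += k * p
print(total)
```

280

k=1,p=2: total = 0+2 = 2
k=1,p=3: total = 2+3 = 5
k=2,p=2: total = 5+4 = 9
k=2,p=3: total = 9+6 = 15
k=2,p=4: total = 15+8 = 23
k=3,p=2: total = 23+6 = 29
k=3,p=3: total = 29+9 = 38
k=3,p=4: total = 38+12 = 50
k=3,p=5: total = 50+15 = 65
k=4,p=2: total = 65+8 = 73
k=4,p=3: total = 73+12 = 85
k=4,p=4: total = 85+16 = 101
k=4,p=5: total = 101+20 = 121
k=4,p=6: total = 121+24 = 145
k=5,p=2: total = 145+10 = 155
k=5,p=3: total = 155+15 = 170
k=5,p=4: total = 170+20 = 190
k=5,p=5: total = 190+25 = 215
k=5,p=6: total = 215+30 = 245
k=5,p=7: total = 245+35 = 280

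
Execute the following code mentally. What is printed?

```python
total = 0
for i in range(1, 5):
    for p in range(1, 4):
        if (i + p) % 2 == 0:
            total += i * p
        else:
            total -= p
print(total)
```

16

i=1,p=1: even sum, total = 0+1 = 1
i=1,p=2: odd sum, total = 1-2 = -1
i=1,p=3: even sum, total = (-1)+3 = 2
i=2,p=1: odd sum, total = 2-1 = 1
i=2,p=2: even sum, total = 1+4 = 5
i=2,p=3: odd sum, total = 5-3 = 2
i=3,p=1: even sum, total = 2+3 = 5
i=3,p=2: odd sum, total = 5-2 = 3
i=3,p=3: even sum, total = 3+9 = 12
i=4,p=1: odd sum, total = 12-1 = 11
i=4,p=2: even sum, total = 11+8 = 19
i=4,p=3: odd sum, total = 19-3 = 16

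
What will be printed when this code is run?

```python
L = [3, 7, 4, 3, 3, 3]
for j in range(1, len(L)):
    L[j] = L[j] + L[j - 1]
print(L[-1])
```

j=1: L[1] = 7+3 = 10 → [3, 10, 4, 3, 3, 3]
j=2: L[2] = 4+10 = 14 → [3, 10, 14, 3, 3, 3]
j=3: L[3] = 3+14 = 17 → [3, 10, 14, 17, 3, 3]
j=4: L[4] = 3+17 = 20 → [3, 10, 14, 17, 20, 3]
j=5: L[5] = 3+20 = 23 → [3, 10, 14, 17, 20, 23]

23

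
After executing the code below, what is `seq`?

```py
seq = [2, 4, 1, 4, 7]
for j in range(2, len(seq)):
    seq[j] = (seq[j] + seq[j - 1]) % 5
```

[2, 4, 0, 4, 1]

j=2: seq[2] = (1+4)%5 = 0 → [2, 4, 0, 4, 7]
j=3: seq[3] = (4+0)%5 = 4 → [2, 4, 0, 4, 7]
j=4: seq[4] = (7+4)%5 = 1 → [2, 4, 0, 4, 1]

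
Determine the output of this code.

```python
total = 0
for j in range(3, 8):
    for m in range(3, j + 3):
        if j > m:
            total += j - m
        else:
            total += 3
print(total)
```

j=3,m=3: not 3>3, total = 0+3 = 3
j=3,m=4: not 3>4, total = 3+3 = 6
j=3,m=5: not 3>5, total = 6+3 = 9
j=4,m=3: 4>3, total = 9+1 = 10
j=4,m=4: not 4>4, total = 10+3 = 13
j=4,m=5: not 4>5, total = 13+3 = 16
j=4,m=6: not 4>6, total = 16+3 = 19
j=5,m=3: 5>3, total = 19+2 = 21
j=5,m=4: 5>4, total = 21+1 = 22
j=5,m=5: not 5>5, total = 22+3 = 25
j=5,m=6: not 5>6, total = 25+3 = 28
j=5,m=7: not 5>7, total = 28+3 = 31
j=6,m=3: 6>3, total = 31+3 = 34
j=6,m=4: 6>4, total = 34+2 = 36
j=6,m=5: 6>5, total = 36+1 = 37
j=6,m=6: not 6>6, total = 37+3 = 40
j=6,m=7: not 6>7, total = 40+3 = 43
j=6,m=8: not 6>8, total = 43+3 = 46
j=7,m=3: 7>3, total = 46+4 = 50
j=7,m=4: 7>4, total = 50+3 = 53
j=7,m=5: 7>5, total = 53+2 = 55
j=7,m=6: 7>6, total = 55+1 = 56
j=7,m=7: not 7>7, total = 56+3 = 59
j=7,m=8: not 7>8, total = 59+3 = 62
j=7,m=9: not 7>9, total = 62+3 = 65

65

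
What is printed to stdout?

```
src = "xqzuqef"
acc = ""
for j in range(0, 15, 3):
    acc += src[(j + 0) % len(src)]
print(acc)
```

xufze

j=0: add src[0]='x' → 'x'
j=3: add src[3]='u' → 'xu'
j=6: add src[6]='f' → 'xuf'
j=9: add src[2]='z' → 'xufz'
j=12: add src[5]='e' → 'xufze'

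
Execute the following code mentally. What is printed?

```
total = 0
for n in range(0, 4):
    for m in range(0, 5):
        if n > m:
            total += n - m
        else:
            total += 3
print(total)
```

n=0,m=0: not 0>0, total = 0+3 = 3
n=0,m=1: not 0>1, total = 3+3 = 6
n=0,m=2: not 0>2, total = 6+3 = 9
n=0,m=3: not 0>3, total = 9+3 = 12
n=0,m=4: not 0>4, total = 12+3 = 15
n=1,m=0: 1>0, total = 15+1 = 16
n=1,m=1: not 1>1, total = 16+3 = 19
n=1,m=2: not 1>2, total = 19+3 = 22
n=1,m=3: not 1>3, total = 22+3 = 25
n=1,m=4: not 1>4, total = 25+3 = 28
n=2,m=0: 2>0, total = 28+2 = 30
n=2,m=1: 2>1, total = 30+1 = 31
n=2,m=2: not 2>2, total = 31+3 = 34
n=2,m=3: not 2>3, total = 34+3 = 37
n=2,m=4: not 2>4, total = 37+3 = 40
n=3,m=0: 3>0, total = 40+3 = 43
n=3,m=1: 3>1, total = 43+2 = 45
n=3,m=2: 3>2, total = 45+1 = 46
n=3,m=3: not 3>3, total = 46+3 = 49
n=3,m=4: not 3>4, total = 49+3 = 52

52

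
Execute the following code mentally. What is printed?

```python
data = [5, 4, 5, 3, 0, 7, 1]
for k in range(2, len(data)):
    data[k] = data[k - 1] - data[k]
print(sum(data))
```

-23

k=2: data[2] = 4-5 = -1 → [5, 4, -1, 3, 0, 7, 1]
k=3: data[3] = (-1)-3 = -4 → [5, 4, -1, -4, 0, 7, 1]
k=4: data[4] = (-4)-0 = -4 → [5, 4, -1, -4, -4, 7, 1]
k=5: data[5] = (-4)-7 = -11 → [5, 4, -1, -4, -4, -11, 1]
k=6: data[6] = (-11)-1 = -12 → [5, 4, -1, -4, -4, -11, -12]
sum = -23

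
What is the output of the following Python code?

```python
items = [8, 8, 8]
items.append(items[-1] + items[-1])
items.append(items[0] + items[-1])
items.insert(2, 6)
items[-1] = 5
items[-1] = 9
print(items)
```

[8, 8, 6, 8, 16, 9]

append items[-1]+items[-1] = 8+8 = 16 → [8, 8, 8, 16]
append items[0]+items[-1] = 8+16 = 24 → [8, 8, 8, 16, 24]
insert 6 at 2 → [8, 8, 6, 8, 16, 24]
items[-1] = 5 → [8, 8, 6, 8, 16, 5]
items[-1] = 9 → [8, 8, 6, 8, 16, 9]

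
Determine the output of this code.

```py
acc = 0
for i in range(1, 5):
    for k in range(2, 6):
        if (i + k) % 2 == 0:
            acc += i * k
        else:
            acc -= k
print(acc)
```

i=1,k=2: odd sum, acc = 0-2 = -2
i=1,k=3: even sum, acc = (-2)+3 = 1
i=1,k=4: odd sum, acc = 1-4 = -3
i=1,k=5: even sum, acc = (-3)+5 = 2
i=2,k=2: even sum, acc = 2+4 = 6
i=2,k=3: odd sum, acc = 6-3 = 3
i=2,k=4: even sum, acc = 3+8 = 11
i=2,k=5: odd sum, acc = 11-5 = 6
i=3,k=2: odd sum, acc = 6-2 = 4
i=3,k=3: even sum, acc = 4+9 = 13
i=3,k=4: odd sum, acc = 13-4 = 9
i=3,k=5: even sum, acc = 9+15 = 24
i=4,k=2: even sum, acc = 24+8 = 32
i=4,k=3: odd sum, acc = 32-3 = 29
i=4,k=4: even sum, acc = 29+16 = 45
i=4,k=5: odd sum, acc = 45-5 = 40

40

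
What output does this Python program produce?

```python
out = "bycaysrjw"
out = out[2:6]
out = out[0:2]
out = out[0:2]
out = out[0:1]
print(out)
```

c

slice [2:6] → 'cays'
slice [0:2] → 'ca'
slice [0:2] → 'ca'
slice [0:1] → 'c'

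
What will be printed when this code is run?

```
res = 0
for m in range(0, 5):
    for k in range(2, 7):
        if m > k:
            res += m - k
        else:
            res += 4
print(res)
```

m=0,k=2: not 0>2, res = 0+4 = 4
m=0,k=3: not 0>3, res = 4+4 = 8
m=0,k=4: not 0>4, res = 8+4 = 12
m=0,k=5: not 0>5, res = 12+4 = 16
m=0,k=6: not 0>6, res = 16+4 = 20
m=1,k=2: not 1>2, res = 20+4 = 24
m=1,k=3: not 1>3, res = 24+4 = 28
m=1,k=4: not 1>4, res = 28+4 = 32
m=1,k=5: not 1>5, res = 32+4 = 36
m=1,k=6: not 1>6, res = 36+4 = 40
m=2,k=2: not 2>2, res = 40+4 = 44
m=2,k=3: not 2>3, res = 44+4 = 48
m=2,k=4: not 2>4, res = 48+4 = 52
m=2,k=5: not 2>5, res = 52+4 = 56
m=2,k=6: not 2>6, res = 56+4 = 60
m=3,k=2: 3>2, res = 60+1 = 61
m=3,k=3: not 3>3, res = 61+4 = 65
m=3,k=4: not 3>4, res = 65+4 = 69
m=3,k=5: not 3>5, res = 69+4 = 73
m=3,k=6: not 3>6, res = 73+4 = 77
m=4,k=2: 4>2, res = 77+2 = 79
m=4,k=3: 4>3, res = 79+1 = 80
m=4,k=4: not 4>4, res = 80+4 = 84
m=4,k=5: not 4>5, res = 84+4 = 88
m=4,k=6: not 4>6, res = 88+4 = 92

92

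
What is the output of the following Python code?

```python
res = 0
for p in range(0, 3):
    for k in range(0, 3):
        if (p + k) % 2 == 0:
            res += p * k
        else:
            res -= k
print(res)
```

p=0,k=0: even sum, res = 0+0 = 0
p=0,k=1: odd sum, res = 0-1 = -1
p=0,k=2: even sum, res = (-1)+0 = -1
p=1,k=0: odd sum, res = (-1)-0 = -1
p=1,k=1: even sum, res = (-1)+1 = 0
p=1,k=2: odd sum, res = 0-2 = -2
p=2,k=0: even sum, res = (-2)+0 = -2
p=2,k=1: odd sum, res = (-2)-1 = -3
p=2,k=2: even sum, res = (-3)+4 = 1

1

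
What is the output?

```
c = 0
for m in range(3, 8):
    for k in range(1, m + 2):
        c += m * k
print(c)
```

m=3,k=1: c = 0+3 = 3
m=3,k=2: c = 3+6 = 9
m=3,k=3: c = 9+9 = 18
m=3,k=4: c = 18+12 = 30
m=4,k=1: c = 30+4 = 34
m=4,k=2: c = 34+8 = 42
m=4,k=3: c = 42+12 = 54
m=4,k=4: c = 54+16 = 70
m=4,k=5: c = 70+20 = 90
m=5,k=1: c = 90+5 = 95
m=5,k=2: c = 95+10 = 105
m=5,k=3: c = 105+15 = 120
m=5,k=4: c = 120+20 = 140
m=5,k=5: c = 140+25 = 165
m=5,k=6: c = 165+30 = 195
m=6,k=1: c = 195+6 = 201
m=6,k=2: c = 201+12 = 213
m=6,k=3: c = 213+18 = 231
m=6,k=4: c = 231+24 = 255
m=6,k=5: c = 255+30 = 285
m=6,k=6: c = 285+36 = 321
m=6,k=7: c = 321+42 = 363
m=7,k=1: c = 363+7 = 370
m=7,k=2: c = 370+14 = 384
m=7,k=3: c = 384+21 = 405
m=7,k=4: c = 405+28 = 433
m=7,k=5: c = 433+35 = 468
m=7,k=6: c = 468+42 = 510
m=7,k=7: c = 510+49 = 559
m=7,k=8: c = 559+56 = 615

615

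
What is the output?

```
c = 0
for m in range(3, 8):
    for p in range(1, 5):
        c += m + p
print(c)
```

150

m=3,p=1: c = 0+4 = 4
m=3,p=2: c = 4+5 = 9
m=3,p=3: c = 9+6 = 15
m=3,p=4: c = 15+7 = 22
m=4,p=1: c = 22+5 = 27
m=4,p=2: c = 27+6 = 33
m=4,p=3: c = 33+7 = 40
m=4,p=4: c = 40+8 = 48
m=5,p=1: c = 48+6 = 54
m=5,p=2: c = 54+7 = 61
m=5,p=3: c = 61+8 = 69
m=5,p=4: c = 69+9 = 78
m=6,p=1: c = 78+7 = 85
m=6,p=2: c = 85+8 = 93
m=6,p=3: c = 93+9 = 102
m=6,p=4: c = 102+10 = 112
m=7,p=1: c = 112+8 = 120
m=7,p=2: c = 120+9 = 129
m=7,p=3: c = 129+10 = 139
m=7,p=4: c = 139+11 = 150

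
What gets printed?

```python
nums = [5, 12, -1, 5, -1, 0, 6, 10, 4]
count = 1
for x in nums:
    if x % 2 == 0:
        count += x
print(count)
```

33

x=5: not even
x=12: even, count = 1+12 = 13
x=-1: not even
x=5: not even
x=-1: not even
x=0: even, count = 13+0 = 13
x=6: even, count = 13+6 = 19
x=10: even, count = 19+10 = 29
x=4: even, count = 29+4 = 33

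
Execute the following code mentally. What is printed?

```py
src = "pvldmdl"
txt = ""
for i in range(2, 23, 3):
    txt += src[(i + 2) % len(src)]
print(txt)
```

i=2: add src[4]='m' → 'm'
i=5: add src[0]='p' → 'mp'
i=8: add src[3]='d' → 'mpd'
i=11: add src[6]='l' → 'mpdl'
i=14: add src[2]='l' → 'mpdll'
i=17: add src[5]='d' → 'mpdlld'
i=20: add src[1]='v' → 'mpdlldv'

mpdlldv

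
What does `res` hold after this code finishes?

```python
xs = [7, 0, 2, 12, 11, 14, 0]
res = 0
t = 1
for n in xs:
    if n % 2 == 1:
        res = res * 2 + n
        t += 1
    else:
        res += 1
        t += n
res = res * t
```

n=7: odd, res = 0*2+7 = 7; t=2
n=0: not odd, res = 7+1 = 8; t=2
n=2: not odd, res = 8+1 = 9; t=4
n=12: not odd, res = 9+1 = 10; t=16
n=11: odd, res = 10*2+11 = 31; t=17
n=14: not odd, res = 31+1 = 32; t=31
n=0: not odd, res = 32+1 = 33; t=31
res*t = 33*31 = 1023

1023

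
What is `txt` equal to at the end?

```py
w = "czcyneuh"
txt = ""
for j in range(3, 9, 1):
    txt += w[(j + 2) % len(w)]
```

'euhczc'

j=3: add w[5]='e' → 'e'
j=4: add w[6]='u' → 'eu'
j=5: add w[7]='h' → 'euh'
j=6: add w[0]='c' → 'euhc'
j=7: add w[1]='z' → 'euhcz'
j=8: add w[2]='c' → 'euhczc'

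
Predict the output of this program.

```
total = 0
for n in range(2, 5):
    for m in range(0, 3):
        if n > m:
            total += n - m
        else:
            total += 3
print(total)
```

21

n=2,m=0: 2>0, total = 0+2 = 2
n=2,m=1: 2>1, total = 2+1 = 3
n=2,m=2: not 2>2, total = 3+3 = 6
n=3,m=0: 3>0, total = 6+3 = 9
n=3,m=1: 3>1, total = 9+2 = 11
n=3,m=2: 3>2, total = 11+1 = 12
n=4,m=0: 4>0, total = 12+4 = 16
n=4,m=1: 4>1, total = 16+3 = 19
n=4,m=2: 4>2, total = 19+2 = 21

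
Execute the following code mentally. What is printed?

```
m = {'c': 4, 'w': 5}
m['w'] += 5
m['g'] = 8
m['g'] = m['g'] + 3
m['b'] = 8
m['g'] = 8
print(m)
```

m['w'] = 5+5 = 10 → {'c': 4, 'w': 10}
m['g'] = 8 → {'c': 4, 'w': 10, 'g': 8}
m['g'] = m['g']+3 = 11 → {'c': 4, 'w': 10, 'g': 11}
m['b'] = 8 → {'c': 4, 'w': 10, 'g': 11, 'b': 8}
m['g'] = 8 → {'c': 4, 'w': 10, 'g': 8, 'b': 8}

{'c': 4, 'w': 10, 'g': 8, 'b': 8}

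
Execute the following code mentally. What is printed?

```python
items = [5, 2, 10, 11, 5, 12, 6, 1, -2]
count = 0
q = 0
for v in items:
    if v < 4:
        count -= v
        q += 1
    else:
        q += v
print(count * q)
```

v=5: not <4; q=5
v=2: <4, count = 0-2 = -2; q=6
v=10: not <4; q=16
v=11: not <4; q=27
v=5: not <4; q=32
v=12: not <4; q=44
v=6: not <4; q=50
v=1: <4, count = (-2)-1 = -3; q=51
v=-2: <4, count = (-3)-(-2) = -1; q=52
count*q = (-1)*52 = -52

-52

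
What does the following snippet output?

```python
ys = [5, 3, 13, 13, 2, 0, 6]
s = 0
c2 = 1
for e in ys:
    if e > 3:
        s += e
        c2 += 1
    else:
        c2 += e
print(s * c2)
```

e=5: >3, s = 0+5 = 5; c2=2
e=3: not >3; c2=5
e=13: >3, s = 5+13 = 18; c2=6
e=13: >3, s = 18+13 = 31; c2=7
e=2: not >3; c2=9
e=0: not >3; c2=9
e=6: >3, s = 31+6 = 37; c2=10
s*c2 = 37*10 = 370

370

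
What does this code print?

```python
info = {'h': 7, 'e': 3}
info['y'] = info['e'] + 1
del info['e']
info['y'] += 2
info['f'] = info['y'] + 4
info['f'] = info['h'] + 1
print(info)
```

info['y'] = info['e']+1 = 4 → {'h': 7, 'e': 3, 'y': 4}
del 'e' → {'h': 7, 'y': 4}
info['y'] = 4+2 = 6 → {'h': 7, 'y': 6}
info['f'] = info['y']+4 = 10 → {'h': 7, 'y': 6, 'f': 10}
info['f'] = info['h']+1 = 8 → {'h': 7, 'y': 6, 'f': 8}

{'h': 7, 'y': 6, 'f': 8}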